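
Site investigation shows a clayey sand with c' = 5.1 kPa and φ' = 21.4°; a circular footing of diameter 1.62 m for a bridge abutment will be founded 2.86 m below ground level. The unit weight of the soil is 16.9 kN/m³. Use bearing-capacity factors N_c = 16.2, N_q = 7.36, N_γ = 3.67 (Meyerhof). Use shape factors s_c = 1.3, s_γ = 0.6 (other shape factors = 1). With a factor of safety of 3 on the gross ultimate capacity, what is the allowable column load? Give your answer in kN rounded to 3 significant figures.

P_all ≈ 339 kN

Effective surcharge at the founding depth q = γ·D_f = 16.9 × 2.86 = 48.334 kPa.
q_ult = c·N_c·s_c + q·N_q + 0.5·γ·B·N_γ·s_γ
     = 5.1 × 16.2 × 1.3 + 48.334 × 7.36 + 0.5 × 16.9 × 1.62 × 3.67 × 0.6
     = 107.41 + 355.74 + 30.143 = 493.29 kPa.
Gross allowable pressure q_all = 493.29 / 3 = 164.43 kPa.
Footing area = 2.0612 m², so allowable column load = 164.43 × 2.0612 = 338.92 kN.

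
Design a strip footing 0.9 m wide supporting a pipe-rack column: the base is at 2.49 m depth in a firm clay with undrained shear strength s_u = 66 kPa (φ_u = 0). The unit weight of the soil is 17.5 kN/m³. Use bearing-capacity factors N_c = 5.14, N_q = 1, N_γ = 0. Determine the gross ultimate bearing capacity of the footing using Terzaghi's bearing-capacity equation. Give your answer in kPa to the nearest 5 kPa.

q = γ·D_f = 17.5 × 2.49 = 43.575 kPa.
c·N_c = 66 × 5.14 = 339.24 kPa
q·N_q = 43.575 × 1 = 43.575 kPa
q_ult = 339.24 + 43.575 = 382.81 kPa.

q_ult ≈ 385 kPa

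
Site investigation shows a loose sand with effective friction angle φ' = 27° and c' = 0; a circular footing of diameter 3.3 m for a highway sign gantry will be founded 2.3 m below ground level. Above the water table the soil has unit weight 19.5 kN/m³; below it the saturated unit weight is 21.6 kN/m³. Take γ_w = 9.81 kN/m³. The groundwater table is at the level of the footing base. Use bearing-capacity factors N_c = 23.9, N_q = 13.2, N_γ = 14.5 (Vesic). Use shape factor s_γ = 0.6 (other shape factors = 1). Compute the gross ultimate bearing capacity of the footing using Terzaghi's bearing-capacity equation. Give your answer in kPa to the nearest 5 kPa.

q_ult ≈ 760 kPa

q = γ·D_f = 19.5 × 2.3 = 44.85 kPa.
For the ½γBN_γ term take γ' = 21.6 − 9.81 = 11.79 kN/m³ (soil below base is submerged).
q·N_q = 44.85 × 13.2 = 592.02 kPa
0.5·γ·B·N_γ·s_γ = 0.5 × 11.79 × 3.3 × 14.5 × 0.6 = 169.25 kPa
q_ult = 592.02 + 169.25 = 761.27 kPa.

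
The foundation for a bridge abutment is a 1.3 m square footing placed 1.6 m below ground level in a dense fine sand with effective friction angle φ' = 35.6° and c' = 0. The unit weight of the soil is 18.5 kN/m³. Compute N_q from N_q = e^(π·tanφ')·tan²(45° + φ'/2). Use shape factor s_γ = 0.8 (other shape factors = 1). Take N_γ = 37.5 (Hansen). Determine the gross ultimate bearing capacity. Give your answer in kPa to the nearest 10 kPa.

q_ult ≈ 1420 kPa

tan35.6° = 0.7159, so N_q = e^(π×0.7159)·tan²(62.8°) = 9.48 × 3.786 = 35.89.
Effective surcharge at the founding depth q = γ·D_f = 18.5 × 1.6 = 29.6 kPa.
q_ult = q·N_q + 0.5·γ·B·N_γ·s_γ
     = 29.6 × 35.891 + 0.5 × 18.5 × 1.3 × 37.5 × 0.8
     = 1062.4 + 360.75 = 1423.1 kPa.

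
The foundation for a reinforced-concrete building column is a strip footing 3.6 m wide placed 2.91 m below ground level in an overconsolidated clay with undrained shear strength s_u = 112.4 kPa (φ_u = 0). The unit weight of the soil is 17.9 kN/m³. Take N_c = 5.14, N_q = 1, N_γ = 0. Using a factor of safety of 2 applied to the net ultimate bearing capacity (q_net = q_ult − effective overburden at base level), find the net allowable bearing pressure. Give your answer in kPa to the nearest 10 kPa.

q_all(net) ≈ 290 kPa

Effective surcharge at the founding depth q = γ·D_f = 17.9 × 2.91 = 52.089 kPa.
q_ult = c·N_c + q·N_q
     = 112.4 × 5.14 + 52.089 × 1
     = 577.74 + 52.089 = 629.83 kPa.
Net ultimate: q_net = 629.83 − 52.089 = 577.74 kPa.
q_all(net) = 577.74 / 2 = 288.87 kPa.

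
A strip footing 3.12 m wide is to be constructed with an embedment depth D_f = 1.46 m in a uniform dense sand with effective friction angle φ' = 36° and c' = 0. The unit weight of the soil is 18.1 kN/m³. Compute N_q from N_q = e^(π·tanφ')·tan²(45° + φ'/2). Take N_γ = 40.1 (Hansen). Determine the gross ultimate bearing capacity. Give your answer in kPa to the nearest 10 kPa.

tan36° = 0.7265, so N_q = e^(π×0.7265)·tan²(63°) = 9.801 × 3.852 = 37.75.
Effective surcharge at the founding depth q = γ·D_f = 18.1 × 1.46 = 26.426 kPa.
q_ult = q·N_q + 0.5·γ·B·N_γ
     = 26.426 × 37.752 + 0.5 × 18.1 × 3.12 × 40.1
     = 997.65 + 1132.3 = 2129.9 kPa.

q_ult ≈ 2130 kPa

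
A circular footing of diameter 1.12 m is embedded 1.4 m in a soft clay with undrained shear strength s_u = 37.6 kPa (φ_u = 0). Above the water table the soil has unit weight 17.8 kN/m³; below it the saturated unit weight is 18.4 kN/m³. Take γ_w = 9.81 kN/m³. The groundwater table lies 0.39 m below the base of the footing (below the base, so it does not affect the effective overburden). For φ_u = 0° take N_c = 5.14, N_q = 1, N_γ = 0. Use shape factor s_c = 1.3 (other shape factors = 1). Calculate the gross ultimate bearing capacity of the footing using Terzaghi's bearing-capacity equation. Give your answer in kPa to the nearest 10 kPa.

Effective surcharge at the founding depth q = γ·D_f = 17.8 × 1.4 = 24.92 kPa.
q_ult = c·N_c·s_c + q·N_q
     = 37.6 × 5.14 × 1.3 + 24.92 × 1
     = 251.24 + 24.92 = 276.16 kPa.

q_ult ≈ 280 kPa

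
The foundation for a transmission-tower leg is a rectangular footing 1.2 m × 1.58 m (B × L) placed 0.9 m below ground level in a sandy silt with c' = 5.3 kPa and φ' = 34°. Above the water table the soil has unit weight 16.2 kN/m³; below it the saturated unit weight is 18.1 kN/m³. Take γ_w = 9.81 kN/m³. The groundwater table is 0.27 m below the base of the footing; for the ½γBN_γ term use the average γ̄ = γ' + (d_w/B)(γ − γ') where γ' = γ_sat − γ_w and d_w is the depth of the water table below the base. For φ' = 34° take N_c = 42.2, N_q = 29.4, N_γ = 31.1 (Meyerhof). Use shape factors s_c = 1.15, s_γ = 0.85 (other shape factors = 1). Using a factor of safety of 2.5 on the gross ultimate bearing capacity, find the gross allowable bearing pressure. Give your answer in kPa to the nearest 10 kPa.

Effective surcharge at the founding depth q = γ·D_f = 16.2 × 0.9 = 14.58 kPa.
With d_w = 0.27 m < B, γ̄ = 8.29 + (0.27/1.2) × (16.2 − 8.29) = 10.07 kN/m³.
q_ult = c·N_c·s_c + q·N_q + 0.5·γ·B·N_γ·s_γ
     = 5.3 × 42.2 × 1.15 + 14.58 × 29.4 + 0.5 × 10.07 × 1.2 × 31.1 × 0.85
     = 257.21 + 428.65 + 159.72 = 845.58 kPa.
q_all = 845.58 / 2.5 = 338.23 kPa.

q_all ≈ 340 kPa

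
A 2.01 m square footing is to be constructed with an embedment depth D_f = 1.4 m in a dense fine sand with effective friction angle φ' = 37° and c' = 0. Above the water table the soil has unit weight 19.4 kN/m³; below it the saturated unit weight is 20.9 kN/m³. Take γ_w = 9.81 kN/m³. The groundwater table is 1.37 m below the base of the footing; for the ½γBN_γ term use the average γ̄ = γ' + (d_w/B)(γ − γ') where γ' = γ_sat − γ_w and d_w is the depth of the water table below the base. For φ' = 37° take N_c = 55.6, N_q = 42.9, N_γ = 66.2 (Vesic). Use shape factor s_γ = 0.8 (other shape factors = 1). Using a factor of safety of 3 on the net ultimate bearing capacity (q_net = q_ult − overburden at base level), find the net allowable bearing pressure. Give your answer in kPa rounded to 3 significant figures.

q_all(net) ≈ 677 kPa

Overburden at base level: q = 19.4 × 1.4 = 27.16 kPa.
The water table is 1.37 m below the base (< B = 2.01 m), so the ½γBN_γ term uses γ̄ = γ' + (d_w/B)(γ − γ') = 11.09 + (1.37/2.01)(19.4 − 11.09) = 16.754 kN/m³.
Surcharge term q·N_q = 27.16 × 42.9 = 1165.2 kPa; self-weight term 0.5·γ·B·N_γ·s_γ = 0.5 × 16.754 × 2.01 × 66.2 × 0.8 = 891.73 kPa.
q_ult = 1165.2 + 891.73 = 2056.9 kPa.
q_net = 2056.9 − 27.16 = 2029.7 kPa.
q_all(net) = 2029.7 / 3 = 676.58 kPa.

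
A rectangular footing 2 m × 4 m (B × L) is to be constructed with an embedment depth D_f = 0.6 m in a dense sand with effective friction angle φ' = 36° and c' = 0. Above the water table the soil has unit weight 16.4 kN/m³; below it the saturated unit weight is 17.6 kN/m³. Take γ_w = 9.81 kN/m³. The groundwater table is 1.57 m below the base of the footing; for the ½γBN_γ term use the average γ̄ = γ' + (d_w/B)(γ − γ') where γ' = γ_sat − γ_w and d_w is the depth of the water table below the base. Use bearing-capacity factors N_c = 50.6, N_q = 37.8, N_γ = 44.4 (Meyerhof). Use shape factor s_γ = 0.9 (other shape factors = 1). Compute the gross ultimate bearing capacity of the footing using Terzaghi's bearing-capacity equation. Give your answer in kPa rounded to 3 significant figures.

q_ult ≈ 953 kPa

Overburden at base level: q = 16.4 × 0.6 = 9.84 kPa.
The water table is 1.57 m below the base (< B = 2 m), so the ½γBN_γ term uses γ̄ = γ' + (d_w/B)(γ − γ') = 7.79 + (1.57/2)(16.4 − 7.79) = 14.549 kN/m³.
Surcharge term q·N_q = 9.84 × 37.8 = 371.95 kPa; self-weight term 0.5·γ·B·N_γ·s_γ = 0.5 × 14.549 × 2 × 44.4 × 0.9 = 581.37 kPa.
q_ult = 371.95 + 581.37 = 953.32 kPa.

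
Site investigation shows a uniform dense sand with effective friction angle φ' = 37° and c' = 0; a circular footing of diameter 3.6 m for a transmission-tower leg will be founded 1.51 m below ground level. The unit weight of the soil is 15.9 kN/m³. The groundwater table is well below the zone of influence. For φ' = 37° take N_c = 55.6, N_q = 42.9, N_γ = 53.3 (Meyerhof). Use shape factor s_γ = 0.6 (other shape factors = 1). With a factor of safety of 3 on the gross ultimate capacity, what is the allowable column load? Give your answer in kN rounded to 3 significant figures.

P_all ≈ 6600 kN

Effective surcharge at the founding depth q = γ·D_f = 15.9 × 1.51 = 24.009 kPa.
q_ult = q·N_q + 0.5·γ·B·N_γ·s_γ
     = 24.009 × 42.9 + 0.5 × 15.9 × 3.6 × 53.3 × 0.6
     = 1030 + 915.27 = 1945.3 kPa.
Gross allowable pressure q_all = 1945.3 / 3 = 648.42 kPa.
Footing area = 10.1788 m², so allowable column load = 648.42 × 10.1788 = 6600.1 kN.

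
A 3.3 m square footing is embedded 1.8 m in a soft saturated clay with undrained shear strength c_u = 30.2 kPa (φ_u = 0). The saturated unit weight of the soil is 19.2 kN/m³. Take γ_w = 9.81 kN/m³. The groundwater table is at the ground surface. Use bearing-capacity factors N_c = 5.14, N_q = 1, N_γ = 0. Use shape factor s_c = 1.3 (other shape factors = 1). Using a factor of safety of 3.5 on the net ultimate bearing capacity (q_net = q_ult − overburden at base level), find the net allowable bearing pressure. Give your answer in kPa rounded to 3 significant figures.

γ' = 19.2 − 9.81 = 9.39 kN/m³ (submerged throughout). q = 9.39 × 1.8 = 16.902 kPa.
c·N_c·s_c = 30.2 × 5.14 × 1.3 = 201.8 kPa
q·N_q = 16.902 × 1 = 16.902 kPa
q_ult = 201.8 + 16.902 = 218.7 kPa.
q_net = 218.7 − 16.902 = 201.8 kPa.
q_all(net) = 201.8 / 3.5 = 57.656 kPa.

q_all(net) ≈ 57.7 kPa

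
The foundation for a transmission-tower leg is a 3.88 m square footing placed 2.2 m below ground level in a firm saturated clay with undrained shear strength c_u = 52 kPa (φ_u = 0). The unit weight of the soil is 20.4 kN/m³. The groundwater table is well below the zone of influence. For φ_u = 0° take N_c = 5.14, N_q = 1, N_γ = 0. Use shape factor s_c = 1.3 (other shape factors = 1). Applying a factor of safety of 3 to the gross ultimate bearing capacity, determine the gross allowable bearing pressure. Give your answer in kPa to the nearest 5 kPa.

Effective surcharge at the founding depth q = γ·D_f = 20.4 × 2.2 = 44.88 kPa.
q_ult = c·N_c·s_c + q·N_q
     = 52 × 5.14 × 1.3 + 44.88 × 1
     = 347.46 + 44.88 = 392.34 kPa.
q_all = q_ult / FS = 392.34 / 3 = 130.78 kPa.

q_all ≈ 130 kPa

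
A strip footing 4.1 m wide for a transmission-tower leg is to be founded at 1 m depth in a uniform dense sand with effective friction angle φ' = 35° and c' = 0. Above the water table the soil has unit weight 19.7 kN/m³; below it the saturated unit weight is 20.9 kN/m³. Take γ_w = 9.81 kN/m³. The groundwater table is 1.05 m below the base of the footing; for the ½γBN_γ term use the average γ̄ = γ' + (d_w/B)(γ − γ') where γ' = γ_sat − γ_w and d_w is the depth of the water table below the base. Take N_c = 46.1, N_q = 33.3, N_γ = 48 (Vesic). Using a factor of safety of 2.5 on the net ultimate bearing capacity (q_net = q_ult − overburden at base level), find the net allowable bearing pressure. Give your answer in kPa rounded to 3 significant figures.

Overburden at base level: q = 19.7 × 1 = 19.7 kPa.
The water table is 1.05 m below the base (< B = 4.1 m), so the ½γBN_γ term uses γ̄ = γ' + (d_w/B)(γ − γ') = 11.09 + (1.05/4.1)(19.7 − 11.09) = 13.295 kN/m³.
Surcharge term q·N_q = 19.7 × 33.3 = 656.01 kPa; self-weight term 0.5·γ·B·N_γ = 0.5 × 13.295 × 4.1 × 48 = 1308.2 kPa.
q_ult = 656.01 + 1308.2 = 1964.2 kPa.
q_net = 1964.2 − 19.7 = 1944.5 kPa.
q_all(net) = 1944.5 / 2.5 = 777.82 kPa.

q_all(net) ≈ 778 kPa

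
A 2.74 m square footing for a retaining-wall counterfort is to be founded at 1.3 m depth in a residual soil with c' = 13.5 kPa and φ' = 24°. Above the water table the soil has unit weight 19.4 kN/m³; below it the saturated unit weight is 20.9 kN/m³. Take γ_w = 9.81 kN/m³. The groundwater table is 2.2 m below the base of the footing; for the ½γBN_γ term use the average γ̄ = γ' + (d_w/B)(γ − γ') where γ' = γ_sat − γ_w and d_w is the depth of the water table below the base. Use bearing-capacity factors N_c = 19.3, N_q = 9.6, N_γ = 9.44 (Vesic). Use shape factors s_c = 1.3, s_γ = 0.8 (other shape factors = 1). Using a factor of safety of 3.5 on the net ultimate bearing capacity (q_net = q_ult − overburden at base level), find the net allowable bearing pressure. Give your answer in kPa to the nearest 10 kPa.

q = γ·D_f = 19.4 × 1.3 = 25.22 kPa.
γ' = 11.09 kN/m³; averaging over the depth B below the base, γ̄ = γ' + (d_w/B)(γ − γ') = 17.762 kN/m³.
c·N_c·s_c = 13.5 × 19.3 × 1.3 = 338.72 kPa
q·N_q = 25.22 × 9.6 = 242.11 kPa
0.5·γ·B·N_γ·s_γ = 0.5 × 17.762 × 2.74 × 9.44 × 0.8 = 183.77 kPa
q_ult = 338.72 + 242.11 + 183.77 = 764.6 kPa.
q_net = 764.6 − 25.22 = 739.38 kPa.
q_all(net) = 739.38 / 3.5 = 211.25 kPa.

q_all(net) ≈ 210 kPa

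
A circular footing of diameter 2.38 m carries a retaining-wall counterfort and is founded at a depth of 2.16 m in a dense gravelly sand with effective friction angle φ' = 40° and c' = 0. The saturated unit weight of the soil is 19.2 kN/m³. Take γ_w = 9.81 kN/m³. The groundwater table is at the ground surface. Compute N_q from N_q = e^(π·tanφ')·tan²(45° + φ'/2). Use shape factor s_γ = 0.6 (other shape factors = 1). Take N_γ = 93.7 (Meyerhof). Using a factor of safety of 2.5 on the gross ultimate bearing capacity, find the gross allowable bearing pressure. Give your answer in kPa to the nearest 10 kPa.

N_q = e^(π·tan40°)·tan²(65°) = 64.2.
γ' = 19.2 − 9.81 = 9.39 kN/m³ (submerged throughout). q = 9.39 × 2.16 = 20.282 kPa; the same γ' applies in the ½γBN_γ term.
q·N_q = 20.282 × 64.195 = 1302 kPa
0.5·γ·B·N_γ·s_γ = 0.5 × 9.39 × 2.38 × 93.7 × 0.6 = 628.21 kPa
q_ult = 1302 + 628.21 = 1930.2 kPa.
q_all = 1930.2 / 2.5 = 772.1 kPa.

q_all ≈ 770 kPa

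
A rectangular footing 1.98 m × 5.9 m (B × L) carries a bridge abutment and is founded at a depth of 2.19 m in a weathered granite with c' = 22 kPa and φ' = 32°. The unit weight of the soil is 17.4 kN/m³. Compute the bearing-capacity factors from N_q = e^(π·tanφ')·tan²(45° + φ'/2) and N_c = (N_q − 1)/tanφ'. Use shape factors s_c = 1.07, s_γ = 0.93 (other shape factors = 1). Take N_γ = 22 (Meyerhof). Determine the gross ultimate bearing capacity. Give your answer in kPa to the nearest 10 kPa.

tan32° = 0.6249, so N_q = e^(π×0.6249)·tan²(61°) = 7.121 × 3.255 = 23.18.
N_c = (23.18 − 1)/tan32° = 35.49.
Overburden at base level: q = 17.4 × 2.19 = 38.106 kPa.
Cohesion term c·N_c·s_c = 22 × 35.49 × 1.07 = 835.44 kPa; surcharge term q·N_q = 38.106 × 23.177 = 883.17 kPa; self-weight term 0.5·γ·B·N_γ·s_γ = 0.5 × 17.4 × 1.98 × 22 × 0.93 = 352.44 kPa.
q_ult = 835.44 + 883.17 + 352.44 = 2071.1 kPa.

q_ult ≈ 2070 kPa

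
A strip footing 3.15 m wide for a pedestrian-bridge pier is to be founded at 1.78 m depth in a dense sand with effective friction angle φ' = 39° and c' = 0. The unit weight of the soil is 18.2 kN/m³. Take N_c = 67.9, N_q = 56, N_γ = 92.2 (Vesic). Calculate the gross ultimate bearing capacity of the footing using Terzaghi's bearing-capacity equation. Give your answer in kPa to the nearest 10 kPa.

q_ult ≈ 4460 kPa

Effective surcharge at the founding depth q = γ·D_f = 18.2 × 1.78 = 32.396 kPa.
q_ult = q·N_q + 0.5·γ·B·N_γ
     = 32.396 × 56 + 0.5 × 18.2 × 3.15 × 92.2
     = 1814.2 + 2642.9 = 4457.1 kPa.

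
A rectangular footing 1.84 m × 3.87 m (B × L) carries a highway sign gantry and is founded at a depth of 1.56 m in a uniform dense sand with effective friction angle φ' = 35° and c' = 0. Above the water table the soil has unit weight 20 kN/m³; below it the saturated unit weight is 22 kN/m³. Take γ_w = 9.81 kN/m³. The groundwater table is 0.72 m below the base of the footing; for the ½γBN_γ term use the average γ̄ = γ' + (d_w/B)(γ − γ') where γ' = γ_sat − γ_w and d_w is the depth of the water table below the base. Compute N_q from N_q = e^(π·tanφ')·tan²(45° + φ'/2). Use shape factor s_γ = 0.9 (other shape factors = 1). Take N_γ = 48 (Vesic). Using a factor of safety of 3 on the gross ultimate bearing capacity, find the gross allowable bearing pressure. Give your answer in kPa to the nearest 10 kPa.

N_q = e^(π·tan35°)·tan²(62.5°) = 33.3.
q = γ·D_f = 20 × 1.56 = 31.2 kPa.
γ' = 12.19 kN/m³; averaging over the depth B below the base, γ̄ = γ' + (d_w/B)(γ − γ') = 15.246 kN/m³.
q·N_q = 31.2 × 33.296 = 1038.8 kPa
0.5·γ·B·N_γ·s_γ = 0.5 × 15.246 × 1.84 × 48 × 0.9 = 605.94 kPa
q_ult = 1038.8 + 605.94 = 1644.8 kPa.
q_all = 1644.8 / 3 = 548.26 kPa.

q_all ≈ 550 kPa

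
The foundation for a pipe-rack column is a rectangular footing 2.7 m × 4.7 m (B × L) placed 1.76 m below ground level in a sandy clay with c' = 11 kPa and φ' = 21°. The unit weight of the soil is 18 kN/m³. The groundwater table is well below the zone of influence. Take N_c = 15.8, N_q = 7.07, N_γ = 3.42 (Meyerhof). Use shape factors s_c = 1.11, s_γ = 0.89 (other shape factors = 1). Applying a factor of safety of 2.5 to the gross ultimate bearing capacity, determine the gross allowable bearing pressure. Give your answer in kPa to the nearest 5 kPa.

q_all ≈ 195 kPa

Effective surcharge at the founding depth q = γ·D_f = 18 × 1.76 = 31.68 kPa.
q_ult = c·N_c·s_c + q·N_q + 0.5·γ·B·N_γ·s_γ
     = 11 × 15.8 × 1.11 + 31.68 × 7.07 + 0.5 × 18 × 2.7 × 3.42 × 0.89
     = 192.92 + 223.98 + 73.964 = 490.86 kPa.
q_all = q_ult / FS = 490.86 / 2.5 = 196.34 kPa.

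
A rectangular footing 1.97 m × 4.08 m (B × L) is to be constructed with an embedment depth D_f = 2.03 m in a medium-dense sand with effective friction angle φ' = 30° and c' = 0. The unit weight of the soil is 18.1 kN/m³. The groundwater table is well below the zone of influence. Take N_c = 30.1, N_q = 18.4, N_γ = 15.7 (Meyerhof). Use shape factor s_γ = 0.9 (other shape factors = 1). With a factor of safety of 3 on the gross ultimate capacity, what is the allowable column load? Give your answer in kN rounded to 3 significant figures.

q = γ·D_f = 18.1 × 2.03 = 36.743 kPa.
q·N_q = 36.743 × 18.4 = 676.07 kPa
0.5·γ·B·N_γ·s_γ = 0.5 × 18.1 × 1.97 × 15.7 × 0.9 = 251.92 kPa
q_ult = 676.07 + 251.92 = 927.99 kPa.
Gross allowable pressure q_all = 927.99 / 3 = 309.33 kPa.
Footing area = 8.0376 m², so allowable column load = 309.33 × 8.0376 = 2486.3 kN.

P_all ≈ 2490 kN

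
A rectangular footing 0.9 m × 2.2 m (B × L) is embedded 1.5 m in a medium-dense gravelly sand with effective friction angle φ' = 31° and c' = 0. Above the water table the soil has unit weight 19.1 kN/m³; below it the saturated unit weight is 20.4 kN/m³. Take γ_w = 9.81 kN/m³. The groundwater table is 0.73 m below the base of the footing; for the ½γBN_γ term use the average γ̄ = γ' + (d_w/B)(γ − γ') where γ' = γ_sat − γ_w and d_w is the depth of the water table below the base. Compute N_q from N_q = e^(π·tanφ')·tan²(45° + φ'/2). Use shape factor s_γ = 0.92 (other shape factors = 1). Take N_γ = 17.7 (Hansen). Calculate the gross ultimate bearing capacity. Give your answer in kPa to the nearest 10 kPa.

tan31° = 0.6009, so N_q = e^(π×0.6009)·tan²(60.5°) = 6.604 × 3.124 = 20.63.
q = γ·D_f = 19.1 × 1.5 = 28.65 kPa.
γ' = 10.59 kN/m³; averaging over the depth B below the base, γ̄ = γ' + (d_w/B)(γ − γ') = 17.493 kN/m³.
q·N_q = 28.65 × 20.631 = 591.07 kPa
0.5·γ·B·N_γ·s_γ = 0.5 × 17.493 × 0.9 × 17.7 × 0.92 = 128.18 kPa
q_ult = 591.07 + 128.18 = 719.25 kPa.

q_ult ≈ 720 kPa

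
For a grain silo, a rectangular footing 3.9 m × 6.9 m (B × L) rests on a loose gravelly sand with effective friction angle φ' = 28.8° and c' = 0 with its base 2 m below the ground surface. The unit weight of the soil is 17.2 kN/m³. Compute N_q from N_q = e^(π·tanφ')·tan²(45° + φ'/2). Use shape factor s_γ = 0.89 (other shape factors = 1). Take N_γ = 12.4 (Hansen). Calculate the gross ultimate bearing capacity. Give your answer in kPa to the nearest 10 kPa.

q_ult ≈ 920 kPa

tan28.8° = 0.5498, so N_q = e^(π×0.5498)·tan²(59.4°) = 5.624 × 2.859 = 16.08.
Effective surcharge at the founding depth q = γ·D_f = 17.2 × 2 = 34.4 kPa.
q_ult = q·N_q + 0.5·γ·B·N_γ·s_γ
     = 34.4 × 16.081 + 0.5 × 17.2 × 3.9 × 12.4 × 0.89
     = 553.19 + 370.15 = 923.33 kPa.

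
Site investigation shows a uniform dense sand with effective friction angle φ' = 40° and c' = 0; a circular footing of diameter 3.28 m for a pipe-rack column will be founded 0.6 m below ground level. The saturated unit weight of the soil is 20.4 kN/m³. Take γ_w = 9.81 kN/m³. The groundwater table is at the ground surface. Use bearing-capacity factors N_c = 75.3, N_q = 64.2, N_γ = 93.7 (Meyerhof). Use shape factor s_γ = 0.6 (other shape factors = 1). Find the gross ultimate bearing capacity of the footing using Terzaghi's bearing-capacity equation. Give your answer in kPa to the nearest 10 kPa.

γ' = 20.4 − 9.81 = 10.59 kN/m³ (submerged throughout). q = 10.59 × 0.6 = 6.354 kPa; the same γ' applies in the ½γBN_γ term.
q·N_q = 6.354 × 64.2 = 407.93 kPa
0.5·γ·B·N_γ·s_γ = 0.5 × 10.59 × 3.28 × 93.7 × 0.6 = 976.41 kPa
q_ult = 407.93 + 976.41 = 1384.3 kPa.

q_ult ≈ 1380 kPa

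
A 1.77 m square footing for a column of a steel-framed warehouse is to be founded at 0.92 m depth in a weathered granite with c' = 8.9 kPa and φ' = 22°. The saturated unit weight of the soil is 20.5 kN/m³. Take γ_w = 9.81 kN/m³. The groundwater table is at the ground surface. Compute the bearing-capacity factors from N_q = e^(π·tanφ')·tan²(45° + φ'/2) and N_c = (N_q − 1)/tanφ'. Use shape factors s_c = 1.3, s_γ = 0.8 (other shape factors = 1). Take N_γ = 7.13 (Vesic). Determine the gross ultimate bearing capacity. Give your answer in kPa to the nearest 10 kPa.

q_ult ≈ 330 kPa

tan22° = 0.404, so N_q = e^(π×0.404)·tan²(56°) = 3.558 × 2.198 = 7.82.
N_c = (7.82 − 1)/tan22° = 16.88.
With the water table at the surface the whole profile is submerged: γ' = 20.5 − 9.81 = 10.69 kN/m³, so q = γ'·D_f = 9.8348 kPa; the same γ' applies in the ½γBN_γ term.
q_ult = c·N_c·s_c + q·N_q + 0.5·γ·B·N_γ·s_γ
     = 8.9 × 16.883 × 1.3 + 9.8348 × 7.8211 + 0.5 × 10.69 × 1.77 × 7.13 × 0.8
     = 195.33 + 76.919 + 53.964 = 326.22 kPa.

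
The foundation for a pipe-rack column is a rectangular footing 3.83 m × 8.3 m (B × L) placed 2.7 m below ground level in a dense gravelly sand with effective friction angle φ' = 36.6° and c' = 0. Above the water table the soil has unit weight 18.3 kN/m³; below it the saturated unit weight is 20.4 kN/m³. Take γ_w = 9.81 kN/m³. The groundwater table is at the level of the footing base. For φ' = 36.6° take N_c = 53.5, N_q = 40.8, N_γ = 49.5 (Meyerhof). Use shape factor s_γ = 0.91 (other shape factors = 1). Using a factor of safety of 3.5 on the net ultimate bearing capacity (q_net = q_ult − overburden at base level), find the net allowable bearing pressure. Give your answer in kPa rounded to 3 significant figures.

q_all(net) ≈ 823 kPa

Effective surcharge at the founding depth q = γ·D_f = 18.3 × 2.7 = 49.41 kPa.
The water table coincides with the base, so in the self-weight term γ → γ' = 10.59 kN/m³.
q_ult = q·N_q + 0.5·γ·B·N_γ·s_γ
     = 49.41 × 40.8 + 0.5 × 10.59 × 3.83 × 49.5 × 0.91
     = 2015.9 + 913.51 = 2929.4 kPa.
q_net = 2929.4 − 49.41 = 2880 kPa.
q_all(net) = 2880 / 3.5 = 822.86 kPa.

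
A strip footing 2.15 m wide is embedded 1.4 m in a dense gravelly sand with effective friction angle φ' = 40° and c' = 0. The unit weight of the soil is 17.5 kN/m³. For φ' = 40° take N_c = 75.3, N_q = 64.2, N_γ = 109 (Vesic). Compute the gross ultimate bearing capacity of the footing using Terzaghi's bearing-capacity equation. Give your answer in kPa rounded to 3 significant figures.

q_ult ≈ 3620 kPa

Effective surcharge at the founding depth q = γ·D_f = 17.5 × 1.4 = 24.5 kPa.
q_ult = q·N_q + 0.5·γ·B·N_γ
     = 24.5 × 64.2 + 0.5 × 17.5 × 2.15 × 109
     = 1572.9 + 2050.6 = 3623.5 kPa.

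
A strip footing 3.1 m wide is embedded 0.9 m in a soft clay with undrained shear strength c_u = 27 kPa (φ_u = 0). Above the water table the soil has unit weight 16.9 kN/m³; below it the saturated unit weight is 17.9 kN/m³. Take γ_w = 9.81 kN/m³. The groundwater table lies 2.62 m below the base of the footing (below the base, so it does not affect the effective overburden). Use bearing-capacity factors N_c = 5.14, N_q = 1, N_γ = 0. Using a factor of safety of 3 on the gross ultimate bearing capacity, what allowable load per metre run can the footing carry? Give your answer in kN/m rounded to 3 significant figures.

≈ 159 kN/m

q = γ·D_f = 16.9 × 0.9 = 15.21 kPa.
c·N_c = 27 × 5.14 = 138.78 kPa
q·N_q = 15.21 × 1 = 15.21 kPa
q_ult = 138.78 + 15.21 = 153.99 kPa.
Gross allowable pressure q_all = 153.99 / 3 = 51.33 kPa.
Allowable wall load = q_all × B = 51.33 × 3.1 = 159.12 kN per metre run.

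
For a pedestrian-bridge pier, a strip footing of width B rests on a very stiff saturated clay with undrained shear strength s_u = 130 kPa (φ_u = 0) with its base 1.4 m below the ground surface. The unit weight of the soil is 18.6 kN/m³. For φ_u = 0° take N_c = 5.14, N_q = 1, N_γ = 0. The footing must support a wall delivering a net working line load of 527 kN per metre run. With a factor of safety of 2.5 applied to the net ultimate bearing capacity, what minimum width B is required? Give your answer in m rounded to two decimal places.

B = 1.97 m

q = γ·D_f = 18.6 × 1.4 = 26.04 kPa.
c·N_c = 130 × 5.14 = 668.2 kPa
q·N_q = 26.04 × 1 = 26.04 kPa
q_ult = 668.2 + 26.04 = 694.24 kPa.
For φ = 0 the ½γBN_γ term vanishes, so q_ult is independent of B. q_net = 694.24 − 26.04 = 668.2 kPa; q_all(net) = 668.2/2.5 = 267.28 kPa.
Required width B = w / q_all(net) = 527 / 267.28 = 1.972 m.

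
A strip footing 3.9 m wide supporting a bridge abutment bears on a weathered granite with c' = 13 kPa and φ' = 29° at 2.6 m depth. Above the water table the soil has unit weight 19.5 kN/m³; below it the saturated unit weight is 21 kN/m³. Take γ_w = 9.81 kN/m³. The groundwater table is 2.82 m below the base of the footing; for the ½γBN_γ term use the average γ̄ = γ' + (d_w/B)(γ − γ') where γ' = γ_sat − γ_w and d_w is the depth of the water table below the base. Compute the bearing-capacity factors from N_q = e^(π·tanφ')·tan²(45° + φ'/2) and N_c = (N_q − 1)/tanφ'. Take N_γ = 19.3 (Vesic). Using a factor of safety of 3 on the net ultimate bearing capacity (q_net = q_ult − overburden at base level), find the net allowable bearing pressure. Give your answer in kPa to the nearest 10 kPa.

q_all(net) ≈ 600 kPa

N_q = e^(π·tan29°)·tan²(59.5°) = 16.44; N_c = (N_q − 1)/tanφ' = 27.86.
Overburden at base level: q = 19.5 × 2.6 = 50.7 kPa.
The water table is 2.82 m below the base (< B = 3.9 m), so the ½γBN_γ term uses γ̄ = γ' + (d_w/B)(γ − γ') = 11.19 + (2.82/3.9)(19.5 − 11.19) = 17.199 kN/m³.
Cohesion term c·N_c = 13 × 27.86 = 362.19 kPa; surcharge term q·N_q = 50.7 × 16.443 = 833.68 kPa; self-weight term 0.5·γ·B·N_γ = 0.5 × 17.199 × 3.9 × 19.3 = 647.28 kPa.
q_ult = 362.19 + 833.68 + 647.28 = 1843.1 kPa.
q_net = 1843.1 − 50.7 = 1792.4 kPa.
q_all(net) = 1792.4 / 3 = 597.48 kPa.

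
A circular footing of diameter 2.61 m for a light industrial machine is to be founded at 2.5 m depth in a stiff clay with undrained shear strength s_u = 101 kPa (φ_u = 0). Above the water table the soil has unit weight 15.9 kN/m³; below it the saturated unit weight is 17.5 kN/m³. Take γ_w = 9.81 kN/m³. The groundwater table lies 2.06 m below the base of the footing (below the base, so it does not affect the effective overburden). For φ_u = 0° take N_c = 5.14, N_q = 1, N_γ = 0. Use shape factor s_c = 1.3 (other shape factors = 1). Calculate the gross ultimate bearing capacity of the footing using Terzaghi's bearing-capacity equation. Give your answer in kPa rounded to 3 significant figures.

q_ult ≈ 715 kPa

Effective surcharge at the founding depth q = γ·D_f = 15.9 × 2.5 = 39.75 kPa.
q_ult = c·N_c·s_c + q·N_q
     = 101 × 5.14 × 1.3 + 39.75 × 1
     = 674.88 + 39.75 = 714.63 kPa.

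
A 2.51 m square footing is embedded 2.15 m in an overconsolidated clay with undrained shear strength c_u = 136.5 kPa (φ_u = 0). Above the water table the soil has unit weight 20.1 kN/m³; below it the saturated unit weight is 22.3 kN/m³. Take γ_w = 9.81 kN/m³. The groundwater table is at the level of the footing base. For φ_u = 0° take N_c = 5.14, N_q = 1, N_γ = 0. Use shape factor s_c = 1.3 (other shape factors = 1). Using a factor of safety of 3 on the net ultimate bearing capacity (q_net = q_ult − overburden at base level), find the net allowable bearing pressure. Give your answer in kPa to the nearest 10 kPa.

q_all(net) ≈ 300 kPa

q = γ·D_f = 20.1 × 2.15 = 43.215 kPa.
c·N_c·s_c = 136.5 × 5.14 × 1.3 = 912.09 kPa
q·N_q = 43.215 × 1 = 43.215 kPa
q_ult = 912.09 + 43.215 = 955.31 kPa.
q_net = 955.31 − 43.215 = 912.09 kPa.
q_all(net) = 912.09 / 3 = 304.03 kPa.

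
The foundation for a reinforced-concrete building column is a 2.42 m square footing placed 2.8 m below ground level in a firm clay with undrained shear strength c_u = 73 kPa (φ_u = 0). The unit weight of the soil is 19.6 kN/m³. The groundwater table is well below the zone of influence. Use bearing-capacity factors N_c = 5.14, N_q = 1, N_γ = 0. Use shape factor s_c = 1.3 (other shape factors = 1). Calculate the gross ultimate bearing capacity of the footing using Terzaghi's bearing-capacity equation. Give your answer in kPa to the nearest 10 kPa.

q_ult ≈ 540 kPa

Effective surcharge at the founding depth q = γ·D_f = 19.6 × 2.8 = 54.88 kPa.
q_ult = c·N_c·s_c + q·N_q
     = 73 × 5.14 × 1.3 + 54.88 × 1
     = 487.79 + 54.88 = 542.67 kPa.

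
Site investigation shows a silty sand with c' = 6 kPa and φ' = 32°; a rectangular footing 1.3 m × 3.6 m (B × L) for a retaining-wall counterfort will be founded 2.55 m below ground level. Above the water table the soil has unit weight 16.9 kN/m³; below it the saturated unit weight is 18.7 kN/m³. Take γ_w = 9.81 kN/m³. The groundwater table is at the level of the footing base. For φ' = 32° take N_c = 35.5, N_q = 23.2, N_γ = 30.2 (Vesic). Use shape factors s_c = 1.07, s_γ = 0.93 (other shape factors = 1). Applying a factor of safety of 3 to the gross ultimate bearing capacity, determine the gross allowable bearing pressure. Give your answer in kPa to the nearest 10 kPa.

q_all ≈ 460 kPa

Effective surcharge at the founding depth q = γ·D_f = 16.9 × 2.55 = 43.095 kPa.
The water table coincides with the base, so in the self-weight term γ → γ' = 8.89 kN/m³.
q_ult = c·N_c·s_c + q·N_q + 0.5·γ·B·N_γ·s_γ
     = 6 × 35.5 × 1.07 + 43.095 × 23.2 + 0.5 × 8.89 × 1.3 × 30.2 × 0.93
     = 227.91 + 999.8 + 162.29 = 1390 kPa.
q_all = q_ult / FS = 1390 / 3 = 463.34 kPa.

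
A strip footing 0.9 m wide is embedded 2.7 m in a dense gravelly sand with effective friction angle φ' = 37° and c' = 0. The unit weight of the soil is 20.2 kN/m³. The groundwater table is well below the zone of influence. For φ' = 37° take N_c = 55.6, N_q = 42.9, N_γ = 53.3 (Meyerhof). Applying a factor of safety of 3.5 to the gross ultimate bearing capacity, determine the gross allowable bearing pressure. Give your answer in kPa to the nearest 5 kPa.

Effective surcharge at the founding depth q = γ·D_f = 20.2 × 2.7 = 54.54 kPa.
q_ult = q·N_q + 0.5·γ·B·N_γ
     = 54.54 × 42.9 + 0.5 × 20.2 × 0.9 × 53.3
     = 2339.8 + 484.5 = 2824.3 kPa.
q_all = q_ult / FS = 2824.3 / 3.5 = 806.93 kPa.

q_all ≈ 805 kPa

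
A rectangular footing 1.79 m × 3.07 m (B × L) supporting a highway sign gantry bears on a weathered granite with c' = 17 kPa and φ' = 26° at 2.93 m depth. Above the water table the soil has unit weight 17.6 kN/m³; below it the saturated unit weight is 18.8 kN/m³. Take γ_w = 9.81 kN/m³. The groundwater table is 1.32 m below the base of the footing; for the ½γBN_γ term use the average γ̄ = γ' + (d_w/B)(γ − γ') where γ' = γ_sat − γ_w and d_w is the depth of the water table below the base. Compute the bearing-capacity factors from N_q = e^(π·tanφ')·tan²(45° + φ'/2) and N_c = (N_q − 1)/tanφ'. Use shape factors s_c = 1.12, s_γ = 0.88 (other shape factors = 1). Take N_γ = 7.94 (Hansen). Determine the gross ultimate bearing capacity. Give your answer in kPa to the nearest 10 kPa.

q_ult ≈ 1130 kPa

tan26° = 0.4877, so N_q = e^(π×0.4877)·tan²(58°) = 4.629 × 2.561 = 11.85.
N_c = (11.85 − 1)/tan26° = 22.25.
Overburden at base level: q = 17.6 × 2.93 = 51.568 kPa.
The water table is 1.32 m below the base (< B = 1.79 m), so the ½γBN_γ term uses γ̄ = γ' + (d_w/B)(γ − γ') = 8.99 + (1.32/1.79)(17.6 − 8.99) = 15.339 kN/m³.
Cohesion term c·N_c·s_c = 17 × 22.254 × 1.12 = 423.72 kPa; surcharge term q·N_q = 51.568 × 11.854 = 611.3 kPa; self-weight term 0.5·γ·B·N_γ·s_γ = 0.5 × 15.339 × 1.79 × 7.94 × 0.88 = 95.925 kPa.
q_ult = 423.72 + 611.3 + 95.925 = 1130.9 kPa.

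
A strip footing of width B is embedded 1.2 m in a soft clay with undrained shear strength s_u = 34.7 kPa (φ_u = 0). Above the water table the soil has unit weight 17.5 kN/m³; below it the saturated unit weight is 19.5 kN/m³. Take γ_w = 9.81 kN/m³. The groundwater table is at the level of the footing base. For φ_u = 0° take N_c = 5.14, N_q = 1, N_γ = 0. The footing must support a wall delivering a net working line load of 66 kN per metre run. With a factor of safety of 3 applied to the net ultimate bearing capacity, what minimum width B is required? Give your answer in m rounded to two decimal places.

B = 1.11 m

Effective surcharge at the founding depth q = γ·D_f = 17.5 × 1.2 = 21 kPa.
q_ult = c·N_c + q·N_q
     = 34.7 × 5.14 + 21 × 1
     = 178.36 + 21 = 199.36 kPa.
For φ = 0 the ½γBN_γ term vanishes, so q_ult is independent of B. q_net = 199.36 − 21 = 178.36 kPa; q_all(net) = 178.36/3 = 59.453 kPa.
Required width B = w / q_all(net) = 66 / 59.453 = 1.11 m.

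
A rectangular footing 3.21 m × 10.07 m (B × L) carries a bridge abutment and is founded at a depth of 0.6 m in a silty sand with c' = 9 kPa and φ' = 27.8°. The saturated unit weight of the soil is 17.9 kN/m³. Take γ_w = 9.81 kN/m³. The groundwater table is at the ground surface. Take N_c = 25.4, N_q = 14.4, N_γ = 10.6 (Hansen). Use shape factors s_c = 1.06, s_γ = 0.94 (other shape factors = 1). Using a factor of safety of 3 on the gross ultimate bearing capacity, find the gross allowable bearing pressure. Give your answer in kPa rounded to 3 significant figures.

q_all ≈ 147 kPa

Water table at ground surface, so effective unit weight γ' = 17.9 − 9.81 = 8.09 kN/m³ is used throughout; overburden q = 8.09 × 0.6 = 4.854 kPa; the same γ' applies in the ½γBN_γ term.
Cohesion term c·N_c·s_c = 9 × 25.4 × 1.06 = 242.32 kPa; surcharge term q·N_q = 4.854 × 14.4 = 69.898 kPa; self-weight term 0.5·γ·B·N_γ·s_γ = 0.5 × 8.09 × 3.21 × 10.6 × 0.94 = 129.38 kPa.
q_ult = 242.32 + 69.898 + 129.38 = 441.59 kPa.
q_all = 441.59 / 3 = 147.2 kPa.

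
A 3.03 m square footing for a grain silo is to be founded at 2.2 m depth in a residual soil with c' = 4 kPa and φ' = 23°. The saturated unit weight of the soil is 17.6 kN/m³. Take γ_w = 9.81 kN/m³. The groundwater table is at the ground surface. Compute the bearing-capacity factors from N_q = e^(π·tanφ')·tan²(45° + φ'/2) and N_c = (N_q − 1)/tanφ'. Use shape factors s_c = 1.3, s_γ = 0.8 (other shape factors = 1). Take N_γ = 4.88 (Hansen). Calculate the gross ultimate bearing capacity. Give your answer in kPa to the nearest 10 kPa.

q_ult ≈ 290 kPa

tan23° = 0.4245, so N_q = e^(π×0.4245)·tan²(56.5°) = 3.794 × 2.283 = 8.66.
N_c = (8.66 − 1)/tan23° = 18.05.
γ' = 17.6 − 9.81 = 7.79 kN/m³ (submerged throughout). q = 7.79 × 2.2 = 17.138 kPa; the same γ' applies in the ½γBN_γ term.
c·N_c·s_c = 4 × 18.049 × 1.3 = 93.853 kPa
q·N_q = 17.138 × 8.6612 = 148.44 kPa
0.5·γ·B·N_γ·s_γ = 0.5 × 7.79 × 3.03 × 4.88 × 0.8 = 46.074 kPa
q_ult = 93.853 + 148.44 + 46.074 = 288.36 kPa.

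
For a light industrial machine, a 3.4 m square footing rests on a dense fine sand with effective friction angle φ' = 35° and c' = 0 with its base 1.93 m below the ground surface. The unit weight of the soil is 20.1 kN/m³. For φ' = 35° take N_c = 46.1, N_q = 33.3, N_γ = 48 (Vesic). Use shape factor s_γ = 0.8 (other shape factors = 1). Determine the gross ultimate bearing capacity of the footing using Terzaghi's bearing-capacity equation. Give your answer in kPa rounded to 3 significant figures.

q_ult ≈ 2600 kPa

q = γ·D_f = 20.1 × 1.93 = 38.793 kPa.
q·N_q = 38.793 × 33.3 = 1291.8 kPa
0.5·γ·B·N_γ·s_γ = 0.5 × 20.1 × 3.4 × 48 × 0.8 = 1312.1 kPa
q_ult = 1291.8 + 1312.1 = 2603.9 kPa.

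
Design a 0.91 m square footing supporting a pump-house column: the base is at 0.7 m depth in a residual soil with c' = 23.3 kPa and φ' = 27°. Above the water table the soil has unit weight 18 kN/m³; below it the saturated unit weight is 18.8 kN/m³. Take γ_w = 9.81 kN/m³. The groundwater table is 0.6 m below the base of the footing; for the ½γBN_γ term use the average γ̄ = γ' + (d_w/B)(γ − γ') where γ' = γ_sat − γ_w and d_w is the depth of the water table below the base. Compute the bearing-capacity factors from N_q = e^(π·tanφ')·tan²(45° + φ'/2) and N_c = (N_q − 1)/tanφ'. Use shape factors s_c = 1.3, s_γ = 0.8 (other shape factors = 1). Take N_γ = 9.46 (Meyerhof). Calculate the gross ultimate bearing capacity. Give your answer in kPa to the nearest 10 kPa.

q_ult ≈ 940 kPa

tan27° = 0.5095, so N_q = e^(π×0.5095)·tan²(58.5°) = 4.957 × 2.663 = 13.2.
N_c = (13.2 − 1)/tan27° = 23.94.
Effective surcharge at the founding depth q = γ·D_f = 18 × 0.7 = 12.6 kPa.
With d_w = 0.6 m < B, γ̄ = 8.99 + (0.6/0.91) × (18 − 8.99) = 14.931 kN/m³.
q_ult = c·N_c·s_c + q·N_q + 0.5·γ·B·N_γ·s_γ
     = 23.3 × 23.942 × 1.3 + 12.6 × 13.199 + 0.5 × 14.931 × 0.91 × 9.46 × 0.8
     = 725.21 + 166.31 + 51.413 = 942.93 kPa.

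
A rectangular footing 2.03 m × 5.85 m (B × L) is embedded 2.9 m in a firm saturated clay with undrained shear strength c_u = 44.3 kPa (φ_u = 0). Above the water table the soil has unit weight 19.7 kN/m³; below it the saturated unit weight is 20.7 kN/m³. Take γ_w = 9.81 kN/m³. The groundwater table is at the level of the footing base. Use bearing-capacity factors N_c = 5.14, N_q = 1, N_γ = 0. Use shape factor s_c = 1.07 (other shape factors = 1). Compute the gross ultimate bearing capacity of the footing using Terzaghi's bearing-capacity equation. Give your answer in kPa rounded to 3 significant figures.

q_ult ≈ 301 kPa

q = γ·D_f = 19.7 × 2.9 = 57.13 kPa.
c·N_c·s_c = 44.3 × 5.14 × 1.07 = 243.64 kPa
q·N_q = 57.13 × 1 = 57.13 kPa
q_ult = 243.64 + 57.13 = 300.77 kPa.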